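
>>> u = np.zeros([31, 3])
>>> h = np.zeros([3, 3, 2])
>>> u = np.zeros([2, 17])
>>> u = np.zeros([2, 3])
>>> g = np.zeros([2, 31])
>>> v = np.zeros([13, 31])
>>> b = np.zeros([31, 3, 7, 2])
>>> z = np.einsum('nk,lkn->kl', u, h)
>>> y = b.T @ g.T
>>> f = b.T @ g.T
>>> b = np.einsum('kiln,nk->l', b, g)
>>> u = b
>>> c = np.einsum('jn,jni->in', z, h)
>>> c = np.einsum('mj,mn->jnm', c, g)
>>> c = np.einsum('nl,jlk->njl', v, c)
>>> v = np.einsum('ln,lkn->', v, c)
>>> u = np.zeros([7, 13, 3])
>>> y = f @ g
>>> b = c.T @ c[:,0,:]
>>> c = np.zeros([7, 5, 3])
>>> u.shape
(7, 13, 3)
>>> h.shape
(3, 3, 2)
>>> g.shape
(2, 31)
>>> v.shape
()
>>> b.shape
(31, 3, 31)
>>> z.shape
(3, 3)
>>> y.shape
(2, 7, 3, 31)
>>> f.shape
(2, 7, 3, 2)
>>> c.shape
(7, 5, 3)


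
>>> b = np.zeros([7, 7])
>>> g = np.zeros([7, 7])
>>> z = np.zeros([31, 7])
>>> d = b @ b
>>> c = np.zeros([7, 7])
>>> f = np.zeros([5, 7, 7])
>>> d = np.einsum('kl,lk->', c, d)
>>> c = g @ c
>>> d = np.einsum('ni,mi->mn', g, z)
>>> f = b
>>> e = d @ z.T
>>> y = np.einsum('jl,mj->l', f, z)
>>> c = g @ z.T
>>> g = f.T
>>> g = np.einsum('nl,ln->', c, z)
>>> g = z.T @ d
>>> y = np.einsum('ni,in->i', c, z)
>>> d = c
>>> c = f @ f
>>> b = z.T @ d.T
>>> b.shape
(7, 7)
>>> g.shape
(7, 7)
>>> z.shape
(31, 7)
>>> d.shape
(7, 31)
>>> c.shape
(7, 7)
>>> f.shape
(7, 7)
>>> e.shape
(31, 31)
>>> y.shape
(31,)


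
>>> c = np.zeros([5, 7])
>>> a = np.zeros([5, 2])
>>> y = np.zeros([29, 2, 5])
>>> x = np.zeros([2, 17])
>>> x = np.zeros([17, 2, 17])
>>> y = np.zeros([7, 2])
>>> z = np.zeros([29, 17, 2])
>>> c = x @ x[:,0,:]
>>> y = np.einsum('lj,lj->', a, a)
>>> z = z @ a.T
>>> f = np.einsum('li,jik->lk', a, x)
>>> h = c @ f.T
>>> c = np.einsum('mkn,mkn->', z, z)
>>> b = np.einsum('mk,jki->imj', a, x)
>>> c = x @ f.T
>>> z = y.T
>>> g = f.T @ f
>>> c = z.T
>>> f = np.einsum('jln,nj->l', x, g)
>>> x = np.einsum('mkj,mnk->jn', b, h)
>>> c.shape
()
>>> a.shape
(5, 2)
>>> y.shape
()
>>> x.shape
(17, 2)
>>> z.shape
()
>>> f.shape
(2,)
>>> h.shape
(17, 2, 5)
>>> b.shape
(17, 5, 17)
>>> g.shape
(17, 17)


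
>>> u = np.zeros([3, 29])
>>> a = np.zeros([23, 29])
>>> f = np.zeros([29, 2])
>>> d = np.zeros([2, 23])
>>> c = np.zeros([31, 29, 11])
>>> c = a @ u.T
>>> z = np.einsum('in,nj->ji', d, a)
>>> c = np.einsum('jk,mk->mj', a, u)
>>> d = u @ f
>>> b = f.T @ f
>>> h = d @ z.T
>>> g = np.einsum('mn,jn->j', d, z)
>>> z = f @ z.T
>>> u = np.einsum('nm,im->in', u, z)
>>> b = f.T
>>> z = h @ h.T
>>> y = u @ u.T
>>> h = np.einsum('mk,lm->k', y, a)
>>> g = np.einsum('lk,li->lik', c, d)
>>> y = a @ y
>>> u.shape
(29, 3)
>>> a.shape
(23, 29)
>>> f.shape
(29, 2)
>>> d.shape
(3, 2)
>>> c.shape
(3, 23)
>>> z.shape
(3, 3)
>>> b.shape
(2, 29)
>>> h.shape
(29,)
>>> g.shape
(3, 2, 23)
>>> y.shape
(23, 29)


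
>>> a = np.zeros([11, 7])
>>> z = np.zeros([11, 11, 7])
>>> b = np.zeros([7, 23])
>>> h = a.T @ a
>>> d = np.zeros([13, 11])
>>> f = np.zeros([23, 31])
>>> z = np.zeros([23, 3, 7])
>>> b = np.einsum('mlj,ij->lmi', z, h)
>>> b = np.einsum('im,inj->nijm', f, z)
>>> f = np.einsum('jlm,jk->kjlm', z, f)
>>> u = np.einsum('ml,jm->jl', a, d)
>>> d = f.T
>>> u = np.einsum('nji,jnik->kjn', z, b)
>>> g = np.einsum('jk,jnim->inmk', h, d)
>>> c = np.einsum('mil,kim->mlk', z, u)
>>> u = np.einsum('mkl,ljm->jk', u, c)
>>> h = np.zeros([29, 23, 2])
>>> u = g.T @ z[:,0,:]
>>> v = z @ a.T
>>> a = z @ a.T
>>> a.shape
(23, 3, 11)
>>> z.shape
(23, 3, 7)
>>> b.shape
(3, 23, 7, 31)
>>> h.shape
(29, 23, 2)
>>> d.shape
(7, 3, 23, 31)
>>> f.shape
(31, 23, 3, 7)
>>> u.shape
(7, 31, 3, 7)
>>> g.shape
(23, 3, 31, 7)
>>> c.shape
(23, 7, 31)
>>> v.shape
(23, 3, 11)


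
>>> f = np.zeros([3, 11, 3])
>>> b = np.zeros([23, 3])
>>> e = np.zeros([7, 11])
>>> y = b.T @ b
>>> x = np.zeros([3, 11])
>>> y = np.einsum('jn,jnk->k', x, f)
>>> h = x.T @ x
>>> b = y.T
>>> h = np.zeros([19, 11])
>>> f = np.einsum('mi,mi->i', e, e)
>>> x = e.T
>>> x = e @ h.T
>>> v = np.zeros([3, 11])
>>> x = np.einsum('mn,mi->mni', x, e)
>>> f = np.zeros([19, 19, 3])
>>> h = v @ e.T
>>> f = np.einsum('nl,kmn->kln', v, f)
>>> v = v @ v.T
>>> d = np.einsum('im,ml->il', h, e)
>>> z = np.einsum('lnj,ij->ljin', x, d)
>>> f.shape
(19, 11, 3)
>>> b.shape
(3,)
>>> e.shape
(7, 11)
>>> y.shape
(3,)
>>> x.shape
(7, 19, 11)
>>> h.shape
(3, 7)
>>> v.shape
(3, 3)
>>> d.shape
(3, 11)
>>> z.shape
(7, 11, 3, 19)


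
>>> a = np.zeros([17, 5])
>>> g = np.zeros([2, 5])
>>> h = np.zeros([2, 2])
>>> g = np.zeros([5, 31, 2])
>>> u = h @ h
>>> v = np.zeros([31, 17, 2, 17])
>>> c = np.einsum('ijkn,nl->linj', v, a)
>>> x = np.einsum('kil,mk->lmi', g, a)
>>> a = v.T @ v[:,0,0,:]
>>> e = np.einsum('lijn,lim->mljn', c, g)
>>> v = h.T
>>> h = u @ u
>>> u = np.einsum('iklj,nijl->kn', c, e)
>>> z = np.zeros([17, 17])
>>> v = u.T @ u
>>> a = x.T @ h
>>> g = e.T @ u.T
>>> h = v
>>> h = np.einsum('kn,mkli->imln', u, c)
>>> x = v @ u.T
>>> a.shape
(31, 17, 2)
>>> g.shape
(17, 17, 5, 31)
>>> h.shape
(17, 5, 17, 2)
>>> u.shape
(31, 2)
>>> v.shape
(2, 2)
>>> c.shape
(5, 31, 17, 17)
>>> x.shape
(2, 31)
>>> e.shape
(2, 5, 17, 17)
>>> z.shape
(17, 17)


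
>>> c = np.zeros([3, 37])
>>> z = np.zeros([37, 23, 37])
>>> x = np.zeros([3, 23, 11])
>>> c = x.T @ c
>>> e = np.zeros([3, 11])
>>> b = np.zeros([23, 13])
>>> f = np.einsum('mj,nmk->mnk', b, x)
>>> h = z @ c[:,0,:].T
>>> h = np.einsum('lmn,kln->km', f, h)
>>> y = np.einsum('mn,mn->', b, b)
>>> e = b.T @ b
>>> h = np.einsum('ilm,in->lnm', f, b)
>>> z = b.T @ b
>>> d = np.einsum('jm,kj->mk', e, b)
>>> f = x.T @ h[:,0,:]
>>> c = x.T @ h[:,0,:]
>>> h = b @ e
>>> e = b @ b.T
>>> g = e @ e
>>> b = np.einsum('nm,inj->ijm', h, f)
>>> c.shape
(11, 23, 11)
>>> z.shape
(13, 13)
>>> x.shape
(3, 23, 11)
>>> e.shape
(23, 23)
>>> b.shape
(11, 11, 13)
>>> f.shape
(11, 23, 11)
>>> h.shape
(23, 13)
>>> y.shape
()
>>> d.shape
(13, 23)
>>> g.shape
(23, 23)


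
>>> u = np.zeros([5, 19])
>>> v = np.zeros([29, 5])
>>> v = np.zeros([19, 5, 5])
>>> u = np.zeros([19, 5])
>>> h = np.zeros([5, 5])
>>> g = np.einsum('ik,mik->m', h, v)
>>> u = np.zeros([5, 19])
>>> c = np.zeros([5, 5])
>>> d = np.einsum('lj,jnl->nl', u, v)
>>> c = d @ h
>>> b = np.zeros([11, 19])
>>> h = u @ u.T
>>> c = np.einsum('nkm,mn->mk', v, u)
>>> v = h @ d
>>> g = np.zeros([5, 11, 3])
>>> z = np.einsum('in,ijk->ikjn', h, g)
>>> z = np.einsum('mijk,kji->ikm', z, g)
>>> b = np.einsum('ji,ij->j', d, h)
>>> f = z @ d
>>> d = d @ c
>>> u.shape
(5, 19)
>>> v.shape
(5, 5)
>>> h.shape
(5, 5)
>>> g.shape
(5, 11, 3)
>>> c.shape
(5, 5)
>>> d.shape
(5, 5)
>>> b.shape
(5,)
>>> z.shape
(3, 5, 5)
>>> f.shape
(3, 5, 5)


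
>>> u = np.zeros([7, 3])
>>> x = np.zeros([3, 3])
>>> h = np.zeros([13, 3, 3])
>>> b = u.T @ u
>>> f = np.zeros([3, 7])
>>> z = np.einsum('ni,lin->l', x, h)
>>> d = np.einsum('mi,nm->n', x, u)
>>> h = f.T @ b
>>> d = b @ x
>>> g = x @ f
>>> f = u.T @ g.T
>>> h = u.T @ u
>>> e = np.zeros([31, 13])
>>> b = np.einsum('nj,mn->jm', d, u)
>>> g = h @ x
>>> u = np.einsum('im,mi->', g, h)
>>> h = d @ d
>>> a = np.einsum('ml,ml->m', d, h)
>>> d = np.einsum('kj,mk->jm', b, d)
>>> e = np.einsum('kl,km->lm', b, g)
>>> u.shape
()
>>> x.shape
(3, 3)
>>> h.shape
(3, 3)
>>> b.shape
(3, 7)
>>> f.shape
(3, 3)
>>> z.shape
(13,)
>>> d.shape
(7, 3)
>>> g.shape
(3, 3)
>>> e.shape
(7, 3)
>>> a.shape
(3,)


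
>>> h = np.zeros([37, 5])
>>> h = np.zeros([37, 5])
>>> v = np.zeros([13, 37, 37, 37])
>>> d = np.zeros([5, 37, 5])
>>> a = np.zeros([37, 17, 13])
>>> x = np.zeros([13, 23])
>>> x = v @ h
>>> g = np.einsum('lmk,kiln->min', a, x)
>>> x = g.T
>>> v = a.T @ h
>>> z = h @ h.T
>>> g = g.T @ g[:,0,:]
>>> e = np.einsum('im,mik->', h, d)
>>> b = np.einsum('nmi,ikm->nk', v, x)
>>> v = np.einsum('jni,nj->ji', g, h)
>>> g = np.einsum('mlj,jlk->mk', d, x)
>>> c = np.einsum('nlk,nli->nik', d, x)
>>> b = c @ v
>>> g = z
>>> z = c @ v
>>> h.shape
(37, 5)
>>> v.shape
(5, 5)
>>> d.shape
(5, 37, 5)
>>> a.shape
(37, 17, 13)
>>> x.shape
(5, 37, 17)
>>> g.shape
(37, 37)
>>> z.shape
(5, 17, 5)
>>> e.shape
()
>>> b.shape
(5, 17, 5)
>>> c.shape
(5, 17, 5)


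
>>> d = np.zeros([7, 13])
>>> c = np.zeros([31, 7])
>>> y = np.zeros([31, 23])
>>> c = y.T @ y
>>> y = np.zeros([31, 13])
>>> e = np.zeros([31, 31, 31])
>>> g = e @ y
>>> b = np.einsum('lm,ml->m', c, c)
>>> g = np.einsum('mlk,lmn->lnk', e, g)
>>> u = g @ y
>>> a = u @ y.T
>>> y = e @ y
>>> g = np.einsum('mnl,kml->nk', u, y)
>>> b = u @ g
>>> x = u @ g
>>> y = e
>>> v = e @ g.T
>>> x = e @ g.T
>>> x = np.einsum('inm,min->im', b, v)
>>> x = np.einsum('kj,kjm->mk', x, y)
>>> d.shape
(7, 13)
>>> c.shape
(23, 23)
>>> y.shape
(31, 31, 31)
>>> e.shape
(31, 31, 31)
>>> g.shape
(13, 31)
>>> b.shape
(31, 13, 31)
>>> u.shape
(31, 13, 13)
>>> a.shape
(31, 13, 31)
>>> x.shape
(31, 31)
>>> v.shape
(31, 31, 13)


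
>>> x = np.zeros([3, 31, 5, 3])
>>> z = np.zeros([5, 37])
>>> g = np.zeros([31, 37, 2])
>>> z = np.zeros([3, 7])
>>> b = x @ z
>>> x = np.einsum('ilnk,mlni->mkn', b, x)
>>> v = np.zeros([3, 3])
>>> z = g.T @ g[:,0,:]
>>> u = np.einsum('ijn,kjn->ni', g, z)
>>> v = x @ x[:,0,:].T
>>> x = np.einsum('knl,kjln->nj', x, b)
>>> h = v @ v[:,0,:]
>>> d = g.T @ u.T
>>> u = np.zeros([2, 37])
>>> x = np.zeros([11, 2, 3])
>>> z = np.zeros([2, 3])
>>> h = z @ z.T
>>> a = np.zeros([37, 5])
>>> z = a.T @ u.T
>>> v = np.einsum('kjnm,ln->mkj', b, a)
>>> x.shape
(11, 2, 3)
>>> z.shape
(5, 2)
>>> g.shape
(31, 37, 2)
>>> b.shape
(3, 31, 5, 7)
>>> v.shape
(7, 3, 31)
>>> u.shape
(2, 37)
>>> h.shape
(2, 2)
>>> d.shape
(2, 37, 2)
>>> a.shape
(37, 5)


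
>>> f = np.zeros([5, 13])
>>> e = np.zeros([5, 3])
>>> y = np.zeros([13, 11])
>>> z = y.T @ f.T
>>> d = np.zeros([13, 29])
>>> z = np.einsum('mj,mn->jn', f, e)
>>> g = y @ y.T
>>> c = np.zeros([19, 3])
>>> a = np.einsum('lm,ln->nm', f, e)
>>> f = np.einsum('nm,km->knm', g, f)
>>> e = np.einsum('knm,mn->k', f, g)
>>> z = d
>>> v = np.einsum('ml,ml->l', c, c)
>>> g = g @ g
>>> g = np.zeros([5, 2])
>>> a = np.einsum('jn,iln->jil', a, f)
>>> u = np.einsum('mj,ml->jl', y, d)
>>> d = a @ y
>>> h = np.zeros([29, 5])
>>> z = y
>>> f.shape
(5, 13, 13)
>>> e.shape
(5,)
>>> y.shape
(13, 11)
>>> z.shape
(13, 11)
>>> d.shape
(3, 5, 11)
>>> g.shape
(5, 2)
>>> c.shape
(19, 3)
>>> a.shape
(3, 5, 13)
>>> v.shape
(3,)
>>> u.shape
(11, 29)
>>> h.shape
(29, 5)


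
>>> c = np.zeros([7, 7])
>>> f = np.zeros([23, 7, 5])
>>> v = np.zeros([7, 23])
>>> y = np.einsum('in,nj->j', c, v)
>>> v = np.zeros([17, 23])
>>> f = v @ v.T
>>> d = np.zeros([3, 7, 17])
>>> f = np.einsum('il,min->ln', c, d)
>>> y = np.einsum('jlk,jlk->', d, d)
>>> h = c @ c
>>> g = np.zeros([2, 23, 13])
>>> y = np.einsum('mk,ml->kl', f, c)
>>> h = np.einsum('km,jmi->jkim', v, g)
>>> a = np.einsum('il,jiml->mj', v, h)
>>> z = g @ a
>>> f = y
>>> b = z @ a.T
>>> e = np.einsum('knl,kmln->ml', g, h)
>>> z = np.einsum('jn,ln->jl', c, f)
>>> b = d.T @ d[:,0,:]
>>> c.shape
(7, 7)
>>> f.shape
(17, 7)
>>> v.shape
(17, 23)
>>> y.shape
(17, 7)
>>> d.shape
(3, 7, 17)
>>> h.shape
(2, 17, 13, 23)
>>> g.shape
(2, 23, 13)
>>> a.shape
(13, 2)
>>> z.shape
(7, 17)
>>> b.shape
(17, 7, 17)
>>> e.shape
(17, 13)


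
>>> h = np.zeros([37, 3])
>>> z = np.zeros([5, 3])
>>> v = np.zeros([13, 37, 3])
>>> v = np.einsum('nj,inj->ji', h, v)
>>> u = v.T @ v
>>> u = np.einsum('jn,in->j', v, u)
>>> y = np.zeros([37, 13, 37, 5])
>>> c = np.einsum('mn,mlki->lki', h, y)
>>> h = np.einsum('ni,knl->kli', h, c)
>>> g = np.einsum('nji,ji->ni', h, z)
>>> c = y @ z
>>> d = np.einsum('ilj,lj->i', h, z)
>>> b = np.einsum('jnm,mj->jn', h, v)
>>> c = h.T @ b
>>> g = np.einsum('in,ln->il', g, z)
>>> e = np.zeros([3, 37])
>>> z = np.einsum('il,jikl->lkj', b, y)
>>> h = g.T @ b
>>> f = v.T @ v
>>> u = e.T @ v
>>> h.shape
(5, 5)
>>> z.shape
(5, 37, 37)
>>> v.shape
(3, 13)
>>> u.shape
(37, 13)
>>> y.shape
(37, 13, 37, 5)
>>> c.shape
(3, 5, 5)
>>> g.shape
(13, 5)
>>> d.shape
(13,)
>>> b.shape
(13, 5)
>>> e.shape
(3, 37)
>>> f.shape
(13, 13)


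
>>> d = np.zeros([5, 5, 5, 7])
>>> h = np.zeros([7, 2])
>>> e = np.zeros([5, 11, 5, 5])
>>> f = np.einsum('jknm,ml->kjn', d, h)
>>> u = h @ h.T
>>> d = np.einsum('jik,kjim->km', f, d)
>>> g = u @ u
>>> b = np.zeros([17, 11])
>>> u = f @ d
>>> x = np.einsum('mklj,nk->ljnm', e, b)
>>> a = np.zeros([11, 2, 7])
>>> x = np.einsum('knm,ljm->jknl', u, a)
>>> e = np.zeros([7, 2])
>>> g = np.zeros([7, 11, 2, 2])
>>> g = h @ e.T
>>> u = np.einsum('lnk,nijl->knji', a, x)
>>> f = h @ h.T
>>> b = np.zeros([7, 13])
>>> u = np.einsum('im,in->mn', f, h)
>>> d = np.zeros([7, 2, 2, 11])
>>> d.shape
(7, 2, 2, 11)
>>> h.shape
(7, 2)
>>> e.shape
(7, 2)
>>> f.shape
(7, 7)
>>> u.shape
(7, 2)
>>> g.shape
(7, 7)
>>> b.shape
(7, 13)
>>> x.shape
(2, 5, 5, 11)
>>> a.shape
(11, 2, 7)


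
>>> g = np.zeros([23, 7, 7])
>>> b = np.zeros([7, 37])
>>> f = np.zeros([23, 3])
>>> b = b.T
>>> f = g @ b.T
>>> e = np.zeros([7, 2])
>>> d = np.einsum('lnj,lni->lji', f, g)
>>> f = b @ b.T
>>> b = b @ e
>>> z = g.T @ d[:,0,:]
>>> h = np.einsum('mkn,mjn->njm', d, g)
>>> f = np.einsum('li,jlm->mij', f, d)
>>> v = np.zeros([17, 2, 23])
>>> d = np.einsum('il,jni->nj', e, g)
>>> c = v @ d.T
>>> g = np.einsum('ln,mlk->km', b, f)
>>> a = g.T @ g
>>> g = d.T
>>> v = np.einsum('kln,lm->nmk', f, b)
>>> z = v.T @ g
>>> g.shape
(23, 7)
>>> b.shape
(37, 2)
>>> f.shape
(7, 37, 23)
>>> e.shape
(7, 2)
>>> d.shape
(7, 23)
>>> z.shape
(7, 2, 7)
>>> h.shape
(7, 7, 23)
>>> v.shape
(23, 2, 7)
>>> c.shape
(17, 2, 7)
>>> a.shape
(7, 7)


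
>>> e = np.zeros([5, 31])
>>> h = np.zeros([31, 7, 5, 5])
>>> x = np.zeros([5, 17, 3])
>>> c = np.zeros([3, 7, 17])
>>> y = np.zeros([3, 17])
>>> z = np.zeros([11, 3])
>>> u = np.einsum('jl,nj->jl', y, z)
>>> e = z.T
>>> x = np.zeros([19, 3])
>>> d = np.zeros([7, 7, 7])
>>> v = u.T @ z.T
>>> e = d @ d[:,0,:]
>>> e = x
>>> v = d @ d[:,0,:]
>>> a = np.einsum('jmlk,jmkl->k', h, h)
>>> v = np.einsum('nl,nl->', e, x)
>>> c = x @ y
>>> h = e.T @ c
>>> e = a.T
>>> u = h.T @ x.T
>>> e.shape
(5,)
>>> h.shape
(3, 17)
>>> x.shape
(19, 3)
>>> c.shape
(19, 17)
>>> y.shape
(3, 17)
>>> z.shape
(11, 3)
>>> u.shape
(17, 19)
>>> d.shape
(7, 7, 7)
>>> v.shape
()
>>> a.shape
(5,)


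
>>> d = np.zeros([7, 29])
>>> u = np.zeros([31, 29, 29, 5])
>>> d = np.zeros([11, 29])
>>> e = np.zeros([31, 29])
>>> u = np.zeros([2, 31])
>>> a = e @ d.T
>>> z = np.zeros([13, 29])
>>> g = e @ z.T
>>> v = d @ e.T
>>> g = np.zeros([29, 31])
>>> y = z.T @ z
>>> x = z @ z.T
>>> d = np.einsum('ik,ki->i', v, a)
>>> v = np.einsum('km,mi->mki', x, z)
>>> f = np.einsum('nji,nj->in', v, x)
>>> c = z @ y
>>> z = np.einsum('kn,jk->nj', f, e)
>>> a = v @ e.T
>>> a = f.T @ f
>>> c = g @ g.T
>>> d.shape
(11,)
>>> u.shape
(2, 31)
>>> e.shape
(31, 29)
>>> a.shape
(13, 13)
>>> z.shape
(13, 31)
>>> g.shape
(29, 31)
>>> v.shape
(13, 13, 29)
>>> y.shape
(29, 29)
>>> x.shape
(13, 13)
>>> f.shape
(29, 13)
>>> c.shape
(29, 29)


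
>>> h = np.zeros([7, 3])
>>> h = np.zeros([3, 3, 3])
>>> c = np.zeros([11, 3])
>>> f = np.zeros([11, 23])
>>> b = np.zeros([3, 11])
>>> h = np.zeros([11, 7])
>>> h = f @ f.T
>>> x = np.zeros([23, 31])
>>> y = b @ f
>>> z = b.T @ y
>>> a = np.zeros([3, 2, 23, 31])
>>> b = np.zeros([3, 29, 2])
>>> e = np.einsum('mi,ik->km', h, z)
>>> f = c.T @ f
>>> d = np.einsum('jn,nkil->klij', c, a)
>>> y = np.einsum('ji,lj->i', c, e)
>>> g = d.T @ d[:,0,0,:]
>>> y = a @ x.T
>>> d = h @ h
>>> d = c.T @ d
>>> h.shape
(11, 11)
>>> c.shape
(11, 3)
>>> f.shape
(3, 23)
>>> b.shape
(3, 29, 2)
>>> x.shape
(23, 31)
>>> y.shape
(3, 2, 23, 23)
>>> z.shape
(11, 23)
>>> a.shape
(3, 2, 23, 31)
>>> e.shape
(23, 11)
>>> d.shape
(3, 11)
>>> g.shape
(11, 23, 31, 11)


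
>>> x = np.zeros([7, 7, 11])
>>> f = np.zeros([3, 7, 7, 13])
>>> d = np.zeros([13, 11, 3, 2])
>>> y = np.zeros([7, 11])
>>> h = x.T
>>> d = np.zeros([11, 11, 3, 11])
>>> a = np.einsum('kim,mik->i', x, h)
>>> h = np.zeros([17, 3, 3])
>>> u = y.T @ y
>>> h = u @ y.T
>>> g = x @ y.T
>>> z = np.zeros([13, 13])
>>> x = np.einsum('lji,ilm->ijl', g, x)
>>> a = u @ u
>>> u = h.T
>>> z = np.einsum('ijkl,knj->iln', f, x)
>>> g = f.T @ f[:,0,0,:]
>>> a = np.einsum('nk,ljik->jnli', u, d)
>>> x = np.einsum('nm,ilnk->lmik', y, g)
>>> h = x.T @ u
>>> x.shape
(7, 11, 13, 13)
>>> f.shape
(3, 7, 7, 13)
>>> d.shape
(11, 11, 3, 11)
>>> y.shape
(7, 11)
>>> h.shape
(13, 13, 11, 11)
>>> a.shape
(11, 7, 11, 3)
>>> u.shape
(7, 11)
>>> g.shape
(13, 7, 7, 13)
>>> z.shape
(3, 13, 7)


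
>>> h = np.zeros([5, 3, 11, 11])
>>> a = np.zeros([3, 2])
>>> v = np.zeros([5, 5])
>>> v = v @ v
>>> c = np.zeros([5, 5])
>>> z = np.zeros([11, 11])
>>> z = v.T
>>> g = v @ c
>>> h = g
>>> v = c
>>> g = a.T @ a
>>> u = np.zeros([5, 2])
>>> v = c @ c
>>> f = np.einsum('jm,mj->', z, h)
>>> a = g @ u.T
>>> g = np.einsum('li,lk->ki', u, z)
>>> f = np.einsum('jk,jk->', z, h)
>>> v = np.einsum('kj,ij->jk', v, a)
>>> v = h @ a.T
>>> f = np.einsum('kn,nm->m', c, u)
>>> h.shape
(5, 5)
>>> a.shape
(2, 5)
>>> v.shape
(5, 2)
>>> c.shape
(5, 5)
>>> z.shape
(5, 5)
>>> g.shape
(5, 2)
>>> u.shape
(5, 2)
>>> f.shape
(2,)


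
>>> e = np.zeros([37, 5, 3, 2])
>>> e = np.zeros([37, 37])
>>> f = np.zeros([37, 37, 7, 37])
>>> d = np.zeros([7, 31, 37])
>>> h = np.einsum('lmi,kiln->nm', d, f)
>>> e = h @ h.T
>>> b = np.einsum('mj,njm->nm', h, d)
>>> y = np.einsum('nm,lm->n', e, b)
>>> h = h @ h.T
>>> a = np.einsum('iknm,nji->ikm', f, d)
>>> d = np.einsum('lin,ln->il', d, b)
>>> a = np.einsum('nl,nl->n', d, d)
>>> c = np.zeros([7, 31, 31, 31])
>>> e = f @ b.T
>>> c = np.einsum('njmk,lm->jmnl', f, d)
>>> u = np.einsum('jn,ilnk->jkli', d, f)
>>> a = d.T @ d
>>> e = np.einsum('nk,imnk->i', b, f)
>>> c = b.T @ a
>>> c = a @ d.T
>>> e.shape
(37,)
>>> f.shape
(37, 37, 7, 37)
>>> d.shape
(31, 7)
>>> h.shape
(37, 37)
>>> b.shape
(7, 37)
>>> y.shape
(37,)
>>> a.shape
(7, 7)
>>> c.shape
(7, 31)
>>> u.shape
(31, 37, 37, 37)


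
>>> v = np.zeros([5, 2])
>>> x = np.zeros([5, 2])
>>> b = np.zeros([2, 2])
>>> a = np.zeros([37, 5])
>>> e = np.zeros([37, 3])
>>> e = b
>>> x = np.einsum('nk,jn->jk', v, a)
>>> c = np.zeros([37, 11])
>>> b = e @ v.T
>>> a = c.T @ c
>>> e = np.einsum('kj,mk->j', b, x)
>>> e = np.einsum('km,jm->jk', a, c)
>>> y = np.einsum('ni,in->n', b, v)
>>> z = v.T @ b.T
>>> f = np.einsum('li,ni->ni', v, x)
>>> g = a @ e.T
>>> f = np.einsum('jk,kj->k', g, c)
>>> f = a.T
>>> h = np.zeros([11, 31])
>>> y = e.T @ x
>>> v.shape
(5, 2)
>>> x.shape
(37, 2)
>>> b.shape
(2, 5)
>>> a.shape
(11, 11)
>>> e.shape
(37, 11)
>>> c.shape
(37, 11)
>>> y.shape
(11, 2)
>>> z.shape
(2, 2)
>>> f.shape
(11, 11)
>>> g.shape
(11, 37)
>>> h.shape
(11, 31)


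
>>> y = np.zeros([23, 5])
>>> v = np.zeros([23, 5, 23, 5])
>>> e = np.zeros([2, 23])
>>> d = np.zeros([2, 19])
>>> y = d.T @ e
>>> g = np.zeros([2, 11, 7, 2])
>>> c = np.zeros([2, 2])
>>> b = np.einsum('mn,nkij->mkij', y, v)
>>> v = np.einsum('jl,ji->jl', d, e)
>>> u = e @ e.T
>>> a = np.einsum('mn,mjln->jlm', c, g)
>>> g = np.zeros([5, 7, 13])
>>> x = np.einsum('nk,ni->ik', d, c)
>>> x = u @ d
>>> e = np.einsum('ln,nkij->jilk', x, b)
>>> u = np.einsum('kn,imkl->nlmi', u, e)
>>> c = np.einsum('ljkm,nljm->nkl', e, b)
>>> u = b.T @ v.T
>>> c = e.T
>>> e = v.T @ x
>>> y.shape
(19, 23)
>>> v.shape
(2, 19)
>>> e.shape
(19, 19)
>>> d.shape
(2, 19)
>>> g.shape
(5, 7, 13)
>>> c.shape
(5, 2, 23, 5)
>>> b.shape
(19, 5, 23, 5)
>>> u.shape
(5, 23, 5, 2)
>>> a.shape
(11, 7, 2)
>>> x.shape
(2, 19)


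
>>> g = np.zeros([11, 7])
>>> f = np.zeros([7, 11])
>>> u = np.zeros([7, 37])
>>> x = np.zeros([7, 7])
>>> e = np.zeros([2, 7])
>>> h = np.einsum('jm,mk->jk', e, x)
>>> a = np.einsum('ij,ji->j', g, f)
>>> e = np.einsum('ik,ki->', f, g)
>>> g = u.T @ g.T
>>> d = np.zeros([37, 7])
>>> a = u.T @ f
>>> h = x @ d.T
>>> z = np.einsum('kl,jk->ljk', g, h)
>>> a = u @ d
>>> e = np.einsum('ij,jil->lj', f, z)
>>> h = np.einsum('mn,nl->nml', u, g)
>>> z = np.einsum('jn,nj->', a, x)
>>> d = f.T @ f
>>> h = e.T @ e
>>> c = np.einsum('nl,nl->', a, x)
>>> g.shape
(37, 11)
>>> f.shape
(7, 11)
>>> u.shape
(7, 37)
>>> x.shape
(7, 7)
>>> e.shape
(37, 11)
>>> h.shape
(11, 11)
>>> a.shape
(7, 7)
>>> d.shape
(11, 11)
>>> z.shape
()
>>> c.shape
()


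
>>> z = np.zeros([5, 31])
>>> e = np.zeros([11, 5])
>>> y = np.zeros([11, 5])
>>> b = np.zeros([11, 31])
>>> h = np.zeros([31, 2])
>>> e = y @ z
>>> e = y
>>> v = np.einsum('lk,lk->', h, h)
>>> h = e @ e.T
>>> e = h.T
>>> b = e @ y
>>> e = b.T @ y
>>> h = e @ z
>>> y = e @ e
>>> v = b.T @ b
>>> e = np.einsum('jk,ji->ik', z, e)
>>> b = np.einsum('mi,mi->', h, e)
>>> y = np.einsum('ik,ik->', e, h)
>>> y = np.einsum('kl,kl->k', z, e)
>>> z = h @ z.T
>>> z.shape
(5, 5)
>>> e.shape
(5, 31)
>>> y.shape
(5,)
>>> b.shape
()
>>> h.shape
(5, 31)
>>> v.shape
(5, 5)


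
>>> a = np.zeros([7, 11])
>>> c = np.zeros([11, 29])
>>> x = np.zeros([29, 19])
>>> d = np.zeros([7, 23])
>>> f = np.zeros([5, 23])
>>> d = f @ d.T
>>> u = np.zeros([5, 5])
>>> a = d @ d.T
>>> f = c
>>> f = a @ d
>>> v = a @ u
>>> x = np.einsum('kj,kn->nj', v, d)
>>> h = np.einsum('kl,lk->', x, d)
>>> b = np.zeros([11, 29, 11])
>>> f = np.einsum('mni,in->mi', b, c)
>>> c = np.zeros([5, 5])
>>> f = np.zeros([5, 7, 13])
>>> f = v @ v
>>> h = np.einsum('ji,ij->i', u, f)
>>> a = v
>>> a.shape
(5, 5)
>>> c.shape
(5, 5)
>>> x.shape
(7, 5)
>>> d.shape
(5, 7)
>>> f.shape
(5, 5)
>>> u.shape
(5, 5)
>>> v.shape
(5, 5)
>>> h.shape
(5,)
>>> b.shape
(11, 29, 11)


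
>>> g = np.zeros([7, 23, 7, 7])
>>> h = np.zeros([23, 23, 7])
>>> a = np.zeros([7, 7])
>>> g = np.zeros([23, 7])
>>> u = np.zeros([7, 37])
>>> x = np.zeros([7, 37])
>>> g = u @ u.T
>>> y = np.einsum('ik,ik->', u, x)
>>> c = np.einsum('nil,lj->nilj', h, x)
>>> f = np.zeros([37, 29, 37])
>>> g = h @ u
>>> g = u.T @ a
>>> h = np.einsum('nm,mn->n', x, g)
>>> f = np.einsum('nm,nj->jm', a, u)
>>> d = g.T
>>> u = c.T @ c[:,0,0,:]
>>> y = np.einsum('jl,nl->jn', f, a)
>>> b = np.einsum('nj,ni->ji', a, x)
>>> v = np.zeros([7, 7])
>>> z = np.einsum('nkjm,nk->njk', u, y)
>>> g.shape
(37, 7)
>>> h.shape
(7,)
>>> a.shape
(7, 7)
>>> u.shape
(37, 7, 23, 37)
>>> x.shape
(7, 37)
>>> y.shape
(37, 7)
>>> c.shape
(23, 23, 7, 37)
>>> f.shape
(37, 7)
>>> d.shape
(7, 37)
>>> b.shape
(7, 37)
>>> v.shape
(7, 7)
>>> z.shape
(37, 23, 7)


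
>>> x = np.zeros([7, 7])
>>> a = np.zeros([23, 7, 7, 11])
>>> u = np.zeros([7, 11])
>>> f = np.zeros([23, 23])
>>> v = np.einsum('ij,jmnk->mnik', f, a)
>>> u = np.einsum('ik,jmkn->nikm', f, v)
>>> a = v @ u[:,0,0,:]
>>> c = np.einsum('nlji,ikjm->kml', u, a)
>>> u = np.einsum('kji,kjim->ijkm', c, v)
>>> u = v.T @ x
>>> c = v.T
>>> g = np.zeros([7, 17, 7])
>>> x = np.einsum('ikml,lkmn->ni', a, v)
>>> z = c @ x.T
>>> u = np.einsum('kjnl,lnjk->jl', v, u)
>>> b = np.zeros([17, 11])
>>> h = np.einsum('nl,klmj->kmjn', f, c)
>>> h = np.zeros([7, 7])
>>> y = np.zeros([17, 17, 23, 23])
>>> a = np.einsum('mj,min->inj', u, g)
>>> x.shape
(11, 7)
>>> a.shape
(17, 7, 11)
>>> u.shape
(7, 11)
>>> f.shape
(23, 23)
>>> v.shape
(7, 7, 23, 11)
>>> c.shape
(11, 23, 7, 7)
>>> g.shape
(7, 17, 7)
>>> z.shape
(11, 23, 7, 11)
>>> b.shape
(17, 11)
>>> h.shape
(7, 7)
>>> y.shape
(17, 17, 23, 23)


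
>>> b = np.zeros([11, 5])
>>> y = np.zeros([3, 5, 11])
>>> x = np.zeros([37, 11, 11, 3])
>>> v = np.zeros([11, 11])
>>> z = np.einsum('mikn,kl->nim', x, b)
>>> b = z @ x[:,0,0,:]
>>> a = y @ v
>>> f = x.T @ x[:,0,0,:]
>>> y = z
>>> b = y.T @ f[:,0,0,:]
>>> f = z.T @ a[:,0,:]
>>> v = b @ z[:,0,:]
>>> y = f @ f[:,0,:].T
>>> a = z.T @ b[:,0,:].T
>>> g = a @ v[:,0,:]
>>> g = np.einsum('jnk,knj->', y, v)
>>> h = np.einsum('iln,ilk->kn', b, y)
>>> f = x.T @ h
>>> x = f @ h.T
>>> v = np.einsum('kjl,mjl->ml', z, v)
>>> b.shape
(37, 11, 3)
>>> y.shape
(37, 11, 37)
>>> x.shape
(3, 11, 11, 37)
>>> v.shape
(37, 37)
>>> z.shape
(3, 11, 37)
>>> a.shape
(37, 11, 37)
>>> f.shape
(3, 11, 11, 3)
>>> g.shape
()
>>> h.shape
(37, 3)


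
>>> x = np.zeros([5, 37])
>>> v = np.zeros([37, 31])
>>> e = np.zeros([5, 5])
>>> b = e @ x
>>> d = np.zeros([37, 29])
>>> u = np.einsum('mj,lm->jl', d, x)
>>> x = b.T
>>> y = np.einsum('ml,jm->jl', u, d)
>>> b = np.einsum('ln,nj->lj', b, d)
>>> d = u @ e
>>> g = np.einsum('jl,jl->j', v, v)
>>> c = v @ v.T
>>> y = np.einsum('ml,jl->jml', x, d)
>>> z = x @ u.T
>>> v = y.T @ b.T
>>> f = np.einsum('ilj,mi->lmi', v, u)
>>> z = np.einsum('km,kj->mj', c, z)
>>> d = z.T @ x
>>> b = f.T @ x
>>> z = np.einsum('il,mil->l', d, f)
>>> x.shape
(37, 5)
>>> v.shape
(5, 37, 5)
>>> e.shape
(5, 5)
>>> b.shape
(5, 29, 5)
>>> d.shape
(29, 5)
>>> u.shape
(29, 5)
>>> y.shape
(29, 37, 5)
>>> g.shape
(37,)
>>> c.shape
(37, 37)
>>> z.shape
(5,)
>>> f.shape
(37, 29, 5)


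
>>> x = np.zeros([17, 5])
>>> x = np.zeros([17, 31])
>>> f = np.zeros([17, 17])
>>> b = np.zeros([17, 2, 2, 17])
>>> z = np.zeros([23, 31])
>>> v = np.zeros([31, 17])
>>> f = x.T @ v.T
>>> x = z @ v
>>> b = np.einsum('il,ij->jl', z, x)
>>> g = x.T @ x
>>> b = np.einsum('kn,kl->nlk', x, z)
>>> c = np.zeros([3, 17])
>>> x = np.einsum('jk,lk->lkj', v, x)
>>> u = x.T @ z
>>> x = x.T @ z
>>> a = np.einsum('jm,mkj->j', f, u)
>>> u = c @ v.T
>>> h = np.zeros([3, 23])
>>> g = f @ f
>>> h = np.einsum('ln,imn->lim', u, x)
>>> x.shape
(31, 17, 31)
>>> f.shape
(31, 31)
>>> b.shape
(17, 31, 23)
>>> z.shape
(23, 31)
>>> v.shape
(31, 17)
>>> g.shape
(31, 31)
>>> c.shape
(3, 17)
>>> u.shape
(3, 31)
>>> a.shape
(31,)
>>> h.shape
(3, 31, 17)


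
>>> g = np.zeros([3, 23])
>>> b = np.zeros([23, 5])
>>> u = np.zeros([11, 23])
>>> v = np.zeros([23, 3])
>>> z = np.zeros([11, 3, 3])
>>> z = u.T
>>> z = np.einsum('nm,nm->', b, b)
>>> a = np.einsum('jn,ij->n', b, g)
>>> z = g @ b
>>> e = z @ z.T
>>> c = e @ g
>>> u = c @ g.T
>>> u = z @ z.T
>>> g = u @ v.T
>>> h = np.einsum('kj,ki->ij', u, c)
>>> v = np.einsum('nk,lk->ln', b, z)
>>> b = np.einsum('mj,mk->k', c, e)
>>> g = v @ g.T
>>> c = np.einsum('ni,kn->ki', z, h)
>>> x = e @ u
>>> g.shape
(3, 3)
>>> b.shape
(3,)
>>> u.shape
(3, 3)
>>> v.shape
(3, 23)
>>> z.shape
(3, 5)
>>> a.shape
(5,)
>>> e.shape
(3, 3)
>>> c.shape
(23, 5)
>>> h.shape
(23, 3)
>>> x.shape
(3, 3)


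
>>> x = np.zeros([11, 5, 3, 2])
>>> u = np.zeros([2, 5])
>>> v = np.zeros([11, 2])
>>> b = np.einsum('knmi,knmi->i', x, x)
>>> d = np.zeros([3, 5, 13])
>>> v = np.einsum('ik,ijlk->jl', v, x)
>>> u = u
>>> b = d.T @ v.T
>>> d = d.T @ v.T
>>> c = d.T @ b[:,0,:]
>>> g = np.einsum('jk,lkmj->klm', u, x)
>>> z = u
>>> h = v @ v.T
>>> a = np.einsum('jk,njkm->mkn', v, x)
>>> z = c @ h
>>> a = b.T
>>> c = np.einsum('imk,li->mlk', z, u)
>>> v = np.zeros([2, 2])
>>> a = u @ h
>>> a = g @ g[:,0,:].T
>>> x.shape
(11, 5, 3, 2)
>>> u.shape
(2, 5)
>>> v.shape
(2, 2)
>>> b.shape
(13, 5, 5)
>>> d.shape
(13, 5, 5)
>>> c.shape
(5, 2, 5)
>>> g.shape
(5, 11, 3)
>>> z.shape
(5, 5, 5)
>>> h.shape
(5, 5)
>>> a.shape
(5, 11, 5)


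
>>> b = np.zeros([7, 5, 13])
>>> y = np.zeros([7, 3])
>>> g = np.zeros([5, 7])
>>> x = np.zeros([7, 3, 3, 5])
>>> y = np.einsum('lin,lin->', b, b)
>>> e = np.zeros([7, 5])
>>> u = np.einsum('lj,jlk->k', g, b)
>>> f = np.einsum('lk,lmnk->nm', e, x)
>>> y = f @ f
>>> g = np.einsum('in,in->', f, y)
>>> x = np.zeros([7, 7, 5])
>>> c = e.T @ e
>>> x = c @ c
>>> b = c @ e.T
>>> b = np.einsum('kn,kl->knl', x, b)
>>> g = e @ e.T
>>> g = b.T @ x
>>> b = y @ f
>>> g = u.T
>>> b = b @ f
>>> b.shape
(3, 3)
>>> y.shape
(3, 3)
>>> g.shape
(13,)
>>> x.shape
(5, 5)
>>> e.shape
(7, 5)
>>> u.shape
(13,)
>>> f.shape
(3, 3)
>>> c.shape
(5, 5)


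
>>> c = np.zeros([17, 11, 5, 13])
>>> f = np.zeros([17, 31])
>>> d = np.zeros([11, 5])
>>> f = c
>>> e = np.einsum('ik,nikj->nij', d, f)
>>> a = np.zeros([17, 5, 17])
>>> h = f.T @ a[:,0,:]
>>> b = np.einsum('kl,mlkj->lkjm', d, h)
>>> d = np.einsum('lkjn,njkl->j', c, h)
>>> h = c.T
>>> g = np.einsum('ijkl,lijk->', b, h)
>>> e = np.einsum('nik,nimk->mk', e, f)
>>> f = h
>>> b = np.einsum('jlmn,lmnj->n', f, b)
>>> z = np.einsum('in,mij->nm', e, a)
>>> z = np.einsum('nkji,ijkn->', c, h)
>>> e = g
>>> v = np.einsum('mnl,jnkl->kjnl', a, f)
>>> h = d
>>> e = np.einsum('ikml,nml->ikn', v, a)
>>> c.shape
(17, 11, 5, 13)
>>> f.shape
(13, 5, 11, 17)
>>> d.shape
(5,)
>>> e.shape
(11, 13, 17)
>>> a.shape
(17, 5, 17)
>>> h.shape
(5,)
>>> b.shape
(17,)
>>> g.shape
()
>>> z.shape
()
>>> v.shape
(11, 13, 5, 17)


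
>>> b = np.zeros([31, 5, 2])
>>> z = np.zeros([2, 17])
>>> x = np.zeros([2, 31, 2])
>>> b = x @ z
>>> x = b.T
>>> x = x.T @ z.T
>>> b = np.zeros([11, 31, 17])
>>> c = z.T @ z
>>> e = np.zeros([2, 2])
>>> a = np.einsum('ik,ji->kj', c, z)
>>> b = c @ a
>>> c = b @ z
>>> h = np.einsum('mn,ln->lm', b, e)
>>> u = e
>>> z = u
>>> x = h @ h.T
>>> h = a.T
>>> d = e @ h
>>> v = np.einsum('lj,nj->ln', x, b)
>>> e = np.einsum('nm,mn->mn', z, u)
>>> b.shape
(17, 2)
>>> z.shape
(2, 2)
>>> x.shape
(2, 2)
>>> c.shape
(17, 17)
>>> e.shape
(2, 2)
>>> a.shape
(17, 2)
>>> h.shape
(2, 17)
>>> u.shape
(2, 2)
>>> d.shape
(2, 17)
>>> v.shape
(2, 17)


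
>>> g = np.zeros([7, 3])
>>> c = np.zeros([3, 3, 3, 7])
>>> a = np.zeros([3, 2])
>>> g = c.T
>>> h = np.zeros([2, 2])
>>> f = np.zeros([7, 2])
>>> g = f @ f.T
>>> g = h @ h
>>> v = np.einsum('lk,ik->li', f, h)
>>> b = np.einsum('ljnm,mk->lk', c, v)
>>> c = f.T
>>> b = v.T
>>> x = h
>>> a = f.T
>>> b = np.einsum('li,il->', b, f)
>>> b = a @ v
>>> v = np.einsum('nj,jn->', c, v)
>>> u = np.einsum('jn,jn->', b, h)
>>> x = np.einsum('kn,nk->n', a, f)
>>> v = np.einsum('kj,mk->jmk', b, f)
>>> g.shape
(2, 2)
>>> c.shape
(2, 7)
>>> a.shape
(2, 7)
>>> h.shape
(2, 2)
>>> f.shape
(7, 2)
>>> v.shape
(2, 7, 2)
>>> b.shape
(2, 2)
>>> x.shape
(7,)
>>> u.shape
()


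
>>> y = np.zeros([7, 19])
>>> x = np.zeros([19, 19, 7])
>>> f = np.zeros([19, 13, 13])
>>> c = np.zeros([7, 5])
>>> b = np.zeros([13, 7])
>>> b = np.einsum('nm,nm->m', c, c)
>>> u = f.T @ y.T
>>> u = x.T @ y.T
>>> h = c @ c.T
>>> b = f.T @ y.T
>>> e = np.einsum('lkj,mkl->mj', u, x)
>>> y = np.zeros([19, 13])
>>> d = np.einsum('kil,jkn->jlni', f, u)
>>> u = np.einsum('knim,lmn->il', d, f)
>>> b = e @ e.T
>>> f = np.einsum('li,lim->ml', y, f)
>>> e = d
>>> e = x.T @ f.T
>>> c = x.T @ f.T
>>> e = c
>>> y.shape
(19, 13)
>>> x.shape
(19, 19, 7)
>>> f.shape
(13, 19)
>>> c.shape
(7, 19, 13)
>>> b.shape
(19, 19)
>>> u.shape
(7, 19)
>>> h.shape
(7, 7)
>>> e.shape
(7, 19, 13)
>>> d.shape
(7, 13, 7, 13)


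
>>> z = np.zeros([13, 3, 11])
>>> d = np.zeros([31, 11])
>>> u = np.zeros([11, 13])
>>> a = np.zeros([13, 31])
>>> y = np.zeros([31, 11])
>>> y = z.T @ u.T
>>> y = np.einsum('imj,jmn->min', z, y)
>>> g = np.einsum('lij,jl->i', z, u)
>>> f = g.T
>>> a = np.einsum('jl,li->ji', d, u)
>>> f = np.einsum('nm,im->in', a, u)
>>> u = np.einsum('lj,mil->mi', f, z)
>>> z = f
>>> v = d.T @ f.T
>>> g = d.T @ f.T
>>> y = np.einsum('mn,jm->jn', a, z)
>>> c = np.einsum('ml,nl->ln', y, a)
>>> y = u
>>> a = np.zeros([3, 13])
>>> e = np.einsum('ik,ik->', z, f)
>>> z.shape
(11, 31)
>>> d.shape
(31, 11)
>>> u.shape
(13, 3)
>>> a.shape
(3, 13)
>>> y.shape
(13, 3)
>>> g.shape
(11, 11)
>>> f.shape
(11, 31)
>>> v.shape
(11, 11)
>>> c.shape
(13, 31)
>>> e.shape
()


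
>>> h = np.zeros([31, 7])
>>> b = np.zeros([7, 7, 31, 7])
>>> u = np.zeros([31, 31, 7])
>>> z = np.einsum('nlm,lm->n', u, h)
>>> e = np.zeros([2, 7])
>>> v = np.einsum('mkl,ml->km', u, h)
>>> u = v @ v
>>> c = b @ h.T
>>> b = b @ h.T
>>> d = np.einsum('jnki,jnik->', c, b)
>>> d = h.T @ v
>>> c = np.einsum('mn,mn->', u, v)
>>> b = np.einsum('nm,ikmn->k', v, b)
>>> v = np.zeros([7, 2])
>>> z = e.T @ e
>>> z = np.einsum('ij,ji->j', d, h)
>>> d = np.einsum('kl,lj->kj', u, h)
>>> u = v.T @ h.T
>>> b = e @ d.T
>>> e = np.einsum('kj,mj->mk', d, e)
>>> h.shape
(31, 7)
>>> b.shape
(2, 31)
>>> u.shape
(2, 31)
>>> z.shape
(31,)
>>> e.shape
(2, 31)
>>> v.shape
(7, 2)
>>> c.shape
()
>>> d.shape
(31, 7)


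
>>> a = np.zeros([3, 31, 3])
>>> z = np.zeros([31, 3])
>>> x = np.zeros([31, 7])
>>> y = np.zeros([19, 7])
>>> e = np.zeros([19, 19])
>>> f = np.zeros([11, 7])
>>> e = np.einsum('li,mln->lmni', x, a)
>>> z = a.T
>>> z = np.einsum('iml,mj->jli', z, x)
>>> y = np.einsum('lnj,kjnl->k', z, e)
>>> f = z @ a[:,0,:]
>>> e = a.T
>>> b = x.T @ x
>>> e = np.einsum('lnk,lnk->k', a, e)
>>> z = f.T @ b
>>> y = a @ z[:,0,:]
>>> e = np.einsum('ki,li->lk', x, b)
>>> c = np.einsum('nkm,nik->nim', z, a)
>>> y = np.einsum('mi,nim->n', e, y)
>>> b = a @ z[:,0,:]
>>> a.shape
(3, 31, 3)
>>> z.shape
(3, 3, 7)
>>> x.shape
(31, 7)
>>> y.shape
(3,)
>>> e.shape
(7, 31)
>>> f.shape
(7, 3, 3)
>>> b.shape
(3, 31, 7)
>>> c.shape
(3, 31, 7)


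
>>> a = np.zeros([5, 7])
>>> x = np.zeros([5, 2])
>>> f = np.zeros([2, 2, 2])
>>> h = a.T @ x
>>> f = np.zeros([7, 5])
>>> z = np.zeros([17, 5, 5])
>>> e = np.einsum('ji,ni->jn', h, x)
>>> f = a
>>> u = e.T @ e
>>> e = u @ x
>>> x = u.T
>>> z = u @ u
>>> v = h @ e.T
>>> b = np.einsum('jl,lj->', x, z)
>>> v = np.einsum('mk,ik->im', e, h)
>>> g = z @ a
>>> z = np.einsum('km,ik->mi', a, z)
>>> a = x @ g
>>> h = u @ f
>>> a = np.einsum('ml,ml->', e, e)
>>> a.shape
()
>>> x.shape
(5, 5)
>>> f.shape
(5, 7)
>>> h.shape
(5, 7)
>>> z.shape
(7, 5)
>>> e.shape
(5, 2)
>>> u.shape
(5, 5)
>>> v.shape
(7, 5)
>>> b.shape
()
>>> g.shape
(5, 7)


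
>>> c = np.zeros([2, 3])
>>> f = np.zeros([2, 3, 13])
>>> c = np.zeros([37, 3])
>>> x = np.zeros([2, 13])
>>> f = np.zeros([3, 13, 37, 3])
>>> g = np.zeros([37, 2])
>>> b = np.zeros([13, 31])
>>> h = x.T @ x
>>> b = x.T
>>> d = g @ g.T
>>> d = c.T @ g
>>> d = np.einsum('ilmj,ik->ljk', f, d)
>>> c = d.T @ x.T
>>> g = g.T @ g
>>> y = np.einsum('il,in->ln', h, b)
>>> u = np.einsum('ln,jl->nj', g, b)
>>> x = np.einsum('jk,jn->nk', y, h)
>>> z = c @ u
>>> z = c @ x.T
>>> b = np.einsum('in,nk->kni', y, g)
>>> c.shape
(2, 3, 2)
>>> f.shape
(3, 13, 37, 3)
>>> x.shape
(13, 2)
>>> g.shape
(2, 2)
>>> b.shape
(2, 2, 13)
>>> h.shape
(13, 13)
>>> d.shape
(13, 3, 2)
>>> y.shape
(13, 2)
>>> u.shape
(2, 13)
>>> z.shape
(2, 3, 13)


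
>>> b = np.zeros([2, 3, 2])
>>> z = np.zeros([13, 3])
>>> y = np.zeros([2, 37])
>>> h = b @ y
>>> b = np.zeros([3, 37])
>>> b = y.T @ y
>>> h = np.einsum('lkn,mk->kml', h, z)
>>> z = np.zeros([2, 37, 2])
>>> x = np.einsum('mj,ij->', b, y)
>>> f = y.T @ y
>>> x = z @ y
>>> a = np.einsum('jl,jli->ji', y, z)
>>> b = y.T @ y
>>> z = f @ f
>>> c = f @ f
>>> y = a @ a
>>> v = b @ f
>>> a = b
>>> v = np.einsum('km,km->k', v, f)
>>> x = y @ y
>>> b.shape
(37, 37)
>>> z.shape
(37, 37)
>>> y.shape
(2, 2)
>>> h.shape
(3, 13, 2)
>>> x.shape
(2, 2)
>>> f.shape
(37, 37)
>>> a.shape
(37, 37)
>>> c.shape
(37, 37)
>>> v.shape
(37,)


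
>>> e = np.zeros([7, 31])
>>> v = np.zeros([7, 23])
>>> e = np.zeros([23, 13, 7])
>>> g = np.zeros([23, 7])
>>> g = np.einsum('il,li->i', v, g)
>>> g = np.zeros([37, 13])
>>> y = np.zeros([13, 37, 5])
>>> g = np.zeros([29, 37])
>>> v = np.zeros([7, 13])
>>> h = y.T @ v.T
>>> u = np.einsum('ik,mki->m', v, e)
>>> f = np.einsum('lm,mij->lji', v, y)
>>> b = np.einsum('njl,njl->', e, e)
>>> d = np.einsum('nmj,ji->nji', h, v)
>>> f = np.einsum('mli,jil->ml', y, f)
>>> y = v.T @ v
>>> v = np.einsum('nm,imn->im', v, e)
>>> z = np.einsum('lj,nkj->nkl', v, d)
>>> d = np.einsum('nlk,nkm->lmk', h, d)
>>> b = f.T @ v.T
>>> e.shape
(23, 13, 7)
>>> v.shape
(23, 13)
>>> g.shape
(29, 37)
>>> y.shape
(13, 13)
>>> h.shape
(5, 37, 7)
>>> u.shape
(23,)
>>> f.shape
(13, 37)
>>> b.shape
(37, 23)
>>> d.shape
(37, 13, 7)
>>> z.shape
(5, 7, 23)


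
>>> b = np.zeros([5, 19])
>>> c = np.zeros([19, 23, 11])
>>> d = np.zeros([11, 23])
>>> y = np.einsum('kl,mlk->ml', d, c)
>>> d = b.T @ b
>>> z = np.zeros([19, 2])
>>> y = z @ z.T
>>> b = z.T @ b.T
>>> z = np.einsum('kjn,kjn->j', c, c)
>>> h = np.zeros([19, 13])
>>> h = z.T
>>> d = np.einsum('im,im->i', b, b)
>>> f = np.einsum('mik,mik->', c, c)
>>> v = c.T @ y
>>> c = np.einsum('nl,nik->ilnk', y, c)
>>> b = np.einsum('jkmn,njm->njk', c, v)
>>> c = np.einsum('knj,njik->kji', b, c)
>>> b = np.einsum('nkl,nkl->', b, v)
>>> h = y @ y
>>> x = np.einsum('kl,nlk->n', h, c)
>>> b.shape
()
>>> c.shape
(11, 19, 19)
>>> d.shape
(2,)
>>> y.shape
(19, 19)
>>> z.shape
(23,)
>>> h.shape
(19, 19)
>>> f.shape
()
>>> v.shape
(11, 23, 19)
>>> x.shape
(11,)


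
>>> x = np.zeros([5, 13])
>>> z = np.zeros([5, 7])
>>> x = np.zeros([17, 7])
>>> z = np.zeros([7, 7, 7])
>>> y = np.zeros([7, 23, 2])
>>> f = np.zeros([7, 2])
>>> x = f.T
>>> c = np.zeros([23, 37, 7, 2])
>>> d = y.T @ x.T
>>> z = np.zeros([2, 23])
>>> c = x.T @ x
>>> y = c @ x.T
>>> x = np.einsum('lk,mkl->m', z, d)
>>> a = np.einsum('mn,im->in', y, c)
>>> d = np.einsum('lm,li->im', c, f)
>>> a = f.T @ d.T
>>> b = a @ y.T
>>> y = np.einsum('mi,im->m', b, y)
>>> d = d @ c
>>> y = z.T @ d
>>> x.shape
(2,)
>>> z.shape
(2, 23)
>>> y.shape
(23, 7)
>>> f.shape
(7, 2)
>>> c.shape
(7, 7)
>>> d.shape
(2, 7)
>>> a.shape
(2, 2)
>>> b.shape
(2, 7)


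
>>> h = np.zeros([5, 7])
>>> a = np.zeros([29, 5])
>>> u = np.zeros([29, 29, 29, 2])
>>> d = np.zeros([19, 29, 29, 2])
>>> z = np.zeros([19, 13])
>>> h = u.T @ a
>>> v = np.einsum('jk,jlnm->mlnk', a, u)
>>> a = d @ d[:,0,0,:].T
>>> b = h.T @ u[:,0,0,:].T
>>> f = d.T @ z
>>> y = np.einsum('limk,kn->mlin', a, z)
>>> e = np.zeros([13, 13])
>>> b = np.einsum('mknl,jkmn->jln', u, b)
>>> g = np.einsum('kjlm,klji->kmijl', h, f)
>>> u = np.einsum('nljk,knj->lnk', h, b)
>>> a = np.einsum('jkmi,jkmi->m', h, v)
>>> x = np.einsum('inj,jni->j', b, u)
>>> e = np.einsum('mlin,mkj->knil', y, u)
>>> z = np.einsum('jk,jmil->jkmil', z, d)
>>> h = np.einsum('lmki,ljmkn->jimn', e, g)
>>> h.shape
(5, 19, 13, 29)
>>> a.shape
(29,)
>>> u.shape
(29, 2, 5)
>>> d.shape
(19, 29, 29, 2)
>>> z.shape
(19, 13, 29, 29, 2)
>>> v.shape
(2, 29, 29, 5)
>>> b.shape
(5, 2, 29)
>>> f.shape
(2, 29, 29, 13)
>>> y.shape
(29, 19, 29, 13)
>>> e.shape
(2, 13, 29, 19)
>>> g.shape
(2, 5, 13, 29, 29)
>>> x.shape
(29,)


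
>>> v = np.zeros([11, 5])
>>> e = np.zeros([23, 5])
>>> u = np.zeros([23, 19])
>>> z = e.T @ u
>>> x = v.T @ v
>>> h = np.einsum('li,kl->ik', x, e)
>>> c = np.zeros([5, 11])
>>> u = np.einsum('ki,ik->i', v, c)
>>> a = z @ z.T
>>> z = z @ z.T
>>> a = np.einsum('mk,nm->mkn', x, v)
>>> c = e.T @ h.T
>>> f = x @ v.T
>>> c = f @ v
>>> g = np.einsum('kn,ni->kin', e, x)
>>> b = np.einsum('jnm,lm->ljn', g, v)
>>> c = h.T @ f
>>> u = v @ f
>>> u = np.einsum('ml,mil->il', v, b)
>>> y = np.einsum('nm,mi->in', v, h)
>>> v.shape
(11, 5)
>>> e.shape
(23, 5)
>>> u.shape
(23, 5)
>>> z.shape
(5, 5)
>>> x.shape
(5, 5)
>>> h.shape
(5, 23)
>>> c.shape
(23, 11)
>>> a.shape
(5, 5, 11)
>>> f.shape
(5, 11)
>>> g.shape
(23, 5, 5)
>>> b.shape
(11, 23, 5)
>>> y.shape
(23, 11)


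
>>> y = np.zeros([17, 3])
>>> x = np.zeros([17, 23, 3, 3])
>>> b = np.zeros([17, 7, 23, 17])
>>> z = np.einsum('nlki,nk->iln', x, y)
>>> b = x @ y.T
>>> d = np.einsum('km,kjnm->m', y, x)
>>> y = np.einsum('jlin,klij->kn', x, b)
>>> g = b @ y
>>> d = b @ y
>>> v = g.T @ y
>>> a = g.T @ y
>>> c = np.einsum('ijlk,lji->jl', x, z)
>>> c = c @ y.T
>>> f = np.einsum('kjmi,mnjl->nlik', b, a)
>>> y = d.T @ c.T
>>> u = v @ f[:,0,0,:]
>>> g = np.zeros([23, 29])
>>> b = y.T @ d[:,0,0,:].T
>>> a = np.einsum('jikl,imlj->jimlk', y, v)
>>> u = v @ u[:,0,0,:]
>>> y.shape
(3, 3, 23, 23)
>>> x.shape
(17, 23, 3, 3)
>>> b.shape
(23, 23, 3, 17)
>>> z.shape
(3, 23, 17)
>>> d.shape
(17, 23, 3, 3)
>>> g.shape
(23, 29)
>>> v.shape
(3, 3, 23, 3)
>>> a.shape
(3, 3, 3, 23, 23)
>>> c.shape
(23, 17)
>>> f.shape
(3, 3, 17, 17)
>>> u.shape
(3, 3, 23, 17)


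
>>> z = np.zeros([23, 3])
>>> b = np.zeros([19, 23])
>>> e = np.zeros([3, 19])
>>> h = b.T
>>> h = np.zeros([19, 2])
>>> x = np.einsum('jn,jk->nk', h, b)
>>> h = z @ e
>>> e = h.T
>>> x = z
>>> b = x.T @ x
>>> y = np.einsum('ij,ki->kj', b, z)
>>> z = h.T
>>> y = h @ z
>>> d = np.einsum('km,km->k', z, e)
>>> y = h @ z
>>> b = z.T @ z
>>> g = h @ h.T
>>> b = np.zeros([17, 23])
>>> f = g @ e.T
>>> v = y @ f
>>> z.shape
(19, 23)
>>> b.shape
(17, 23)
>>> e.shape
(19, 23)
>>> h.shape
(23, 19)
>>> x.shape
(23, 3)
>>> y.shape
(23, 23)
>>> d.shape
(19,)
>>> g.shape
(23, 23)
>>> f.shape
(23, 19)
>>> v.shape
(23, 19)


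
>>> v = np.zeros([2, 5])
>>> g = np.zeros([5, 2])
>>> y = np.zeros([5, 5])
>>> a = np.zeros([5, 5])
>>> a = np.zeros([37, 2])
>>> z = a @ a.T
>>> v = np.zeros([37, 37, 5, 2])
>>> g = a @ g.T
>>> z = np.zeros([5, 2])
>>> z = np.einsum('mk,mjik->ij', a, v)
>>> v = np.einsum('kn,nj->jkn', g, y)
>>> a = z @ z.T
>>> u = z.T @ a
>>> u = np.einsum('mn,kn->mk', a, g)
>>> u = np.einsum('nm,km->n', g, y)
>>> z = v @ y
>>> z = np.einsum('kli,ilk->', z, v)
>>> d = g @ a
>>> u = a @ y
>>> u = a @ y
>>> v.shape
(5, 37, 5)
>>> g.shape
(37, 5)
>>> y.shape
(5, 5)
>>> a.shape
(5, 5)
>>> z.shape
()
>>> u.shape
(5, 5)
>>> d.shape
(37, 5)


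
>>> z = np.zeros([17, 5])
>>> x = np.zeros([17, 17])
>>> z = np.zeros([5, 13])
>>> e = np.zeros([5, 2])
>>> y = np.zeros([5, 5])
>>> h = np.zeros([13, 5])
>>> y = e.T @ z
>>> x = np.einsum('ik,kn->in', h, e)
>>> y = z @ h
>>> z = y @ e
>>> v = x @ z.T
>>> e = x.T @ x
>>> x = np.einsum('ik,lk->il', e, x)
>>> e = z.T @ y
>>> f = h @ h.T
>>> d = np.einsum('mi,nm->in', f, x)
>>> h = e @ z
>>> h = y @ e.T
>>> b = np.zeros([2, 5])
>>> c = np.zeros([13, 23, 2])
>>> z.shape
(5, 2)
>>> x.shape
(2, 13)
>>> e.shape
(2, 5)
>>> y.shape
(5, 5)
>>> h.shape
(5, 2)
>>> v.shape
(13, 5)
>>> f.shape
(13, 13)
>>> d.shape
(13, 2)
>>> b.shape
(2, 5)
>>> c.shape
(13, 23, 2)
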